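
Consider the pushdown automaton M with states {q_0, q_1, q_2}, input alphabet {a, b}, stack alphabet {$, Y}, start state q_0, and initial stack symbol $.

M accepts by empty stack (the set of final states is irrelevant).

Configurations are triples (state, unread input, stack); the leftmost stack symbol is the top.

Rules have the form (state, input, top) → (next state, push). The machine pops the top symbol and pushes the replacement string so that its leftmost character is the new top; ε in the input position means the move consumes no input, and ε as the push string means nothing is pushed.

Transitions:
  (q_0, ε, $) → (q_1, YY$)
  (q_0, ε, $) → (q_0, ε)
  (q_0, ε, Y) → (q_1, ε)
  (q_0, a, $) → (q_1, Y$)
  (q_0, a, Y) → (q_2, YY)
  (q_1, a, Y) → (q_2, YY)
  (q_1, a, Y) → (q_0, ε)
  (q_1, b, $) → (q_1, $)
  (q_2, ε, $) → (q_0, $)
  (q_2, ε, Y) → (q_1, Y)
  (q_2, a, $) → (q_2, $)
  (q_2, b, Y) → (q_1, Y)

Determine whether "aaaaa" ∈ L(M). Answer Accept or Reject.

Accept

One accepting computation: (q_0, aaaaa, $) ⊢ (q_1, aaaaa, YY$) ⊢ (q_2, aaaa, YYY$) ⊢ (q_1, aaaa, YYY$) ⊢ (q_0, aaa, YY$) ⊢ (q_1, aaa, Y$) ⊢ (q_0, aa, $) ⊢ (q_1, a, Y$) ⊢ (q_0, ε, $) ⊢ (q_0, ε, ε)
All input consumed and the stack is empty.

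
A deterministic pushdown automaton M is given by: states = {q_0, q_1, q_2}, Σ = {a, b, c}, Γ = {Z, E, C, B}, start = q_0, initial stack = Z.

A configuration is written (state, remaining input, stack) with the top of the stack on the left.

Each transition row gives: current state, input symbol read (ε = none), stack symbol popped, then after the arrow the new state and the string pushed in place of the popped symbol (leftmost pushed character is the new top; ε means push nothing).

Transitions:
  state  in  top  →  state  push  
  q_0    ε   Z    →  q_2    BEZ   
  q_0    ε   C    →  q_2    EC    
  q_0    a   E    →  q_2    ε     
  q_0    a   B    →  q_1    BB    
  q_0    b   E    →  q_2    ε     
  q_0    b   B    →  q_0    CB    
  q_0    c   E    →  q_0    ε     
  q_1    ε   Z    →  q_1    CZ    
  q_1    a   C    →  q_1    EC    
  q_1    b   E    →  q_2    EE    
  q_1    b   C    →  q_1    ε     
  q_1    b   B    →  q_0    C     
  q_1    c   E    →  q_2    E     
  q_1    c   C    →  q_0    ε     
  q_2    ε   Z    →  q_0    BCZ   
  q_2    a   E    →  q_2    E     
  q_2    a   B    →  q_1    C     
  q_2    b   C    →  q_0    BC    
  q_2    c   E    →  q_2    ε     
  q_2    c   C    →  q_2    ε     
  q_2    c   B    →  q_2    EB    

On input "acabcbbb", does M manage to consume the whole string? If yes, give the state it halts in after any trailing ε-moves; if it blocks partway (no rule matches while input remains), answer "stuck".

(q_0, acabcbbb, Z) ⊢ (q_2, acabcbbb, BEZ) ⊢ (q_1, cabcbbb, CEZ) ⊢ (q_0, abcbbb, EZ) ⊢ (q_2, bcbbb, Z) ⊢ (q_0, bcbbb, BCZ) ⊢ (q_0, cbbb, CBCZ) ⊢ (q_2, cbbb, ECBCZ) ⊢ (q_2, bbb, CBCZ) ⊢ (q_0, bb, BCBCZ) ⊢ (q_0, b, CBCBCZ) ⊢ (q_2, b, ECBCBCZ)
No transition for (q_2, b, top E); M blocks with input b remaining.

stuck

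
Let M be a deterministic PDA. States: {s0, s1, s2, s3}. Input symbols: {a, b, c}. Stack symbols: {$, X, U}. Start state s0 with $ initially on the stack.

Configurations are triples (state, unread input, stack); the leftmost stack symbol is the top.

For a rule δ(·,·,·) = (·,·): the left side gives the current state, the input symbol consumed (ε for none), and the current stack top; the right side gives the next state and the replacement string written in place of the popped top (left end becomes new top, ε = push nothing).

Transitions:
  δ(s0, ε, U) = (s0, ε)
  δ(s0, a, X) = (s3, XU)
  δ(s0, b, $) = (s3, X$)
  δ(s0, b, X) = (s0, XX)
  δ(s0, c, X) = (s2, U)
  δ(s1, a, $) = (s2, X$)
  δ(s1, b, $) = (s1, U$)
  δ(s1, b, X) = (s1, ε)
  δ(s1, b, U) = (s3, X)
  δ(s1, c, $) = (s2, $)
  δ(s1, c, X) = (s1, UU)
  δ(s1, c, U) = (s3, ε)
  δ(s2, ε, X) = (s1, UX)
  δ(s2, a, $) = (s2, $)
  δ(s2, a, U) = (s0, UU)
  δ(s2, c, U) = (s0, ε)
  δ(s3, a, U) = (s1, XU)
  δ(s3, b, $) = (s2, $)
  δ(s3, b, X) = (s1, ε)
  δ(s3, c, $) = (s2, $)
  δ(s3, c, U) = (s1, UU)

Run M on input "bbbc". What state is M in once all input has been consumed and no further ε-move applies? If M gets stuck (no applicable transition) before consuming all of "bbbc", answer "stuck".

s3

(s0, bbbc, $) ⊢ (s3, bbc, X$) ⊢ (s1, bc, $) ⊢ (s1, c, U$) ⊢ (s3, ε, $)
All input consumed; M is in state s3.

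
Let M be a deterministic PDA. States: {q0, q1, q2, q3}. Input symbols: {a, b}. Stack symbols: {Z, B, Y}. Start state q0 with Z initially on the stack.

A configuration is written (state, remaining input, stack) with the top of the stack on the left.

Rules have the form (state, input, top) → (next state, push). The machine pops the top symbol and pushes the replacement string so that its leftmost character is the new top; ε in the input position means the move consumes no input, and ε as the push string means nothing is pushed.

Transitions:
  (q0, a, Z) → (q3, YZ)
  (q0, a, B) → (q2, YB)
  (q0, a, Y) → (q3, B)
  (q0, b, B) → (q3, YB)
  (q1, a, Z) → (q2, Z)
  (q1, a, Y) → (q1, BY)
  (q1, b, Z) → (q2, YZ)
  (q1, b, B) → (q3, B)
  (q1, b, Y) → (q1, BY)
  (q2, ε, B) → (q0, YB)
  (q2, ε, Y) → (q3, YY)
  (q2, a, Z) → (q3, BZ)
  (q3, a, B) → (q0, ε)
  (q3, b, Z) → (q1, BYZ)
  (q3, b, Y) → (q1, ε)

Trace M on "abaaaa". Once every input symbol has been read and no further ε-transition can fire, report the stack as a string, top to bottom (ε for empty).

YZ

(q0, abaaaa, Z) ⊢ (q3, baaaa, YZ) ⊢ (q1, aaaa, Z) ⊢ (q2, aaa, Z) ⊢ (q3, aa, BZ) ⊢ (q0, a, Z) ⊢ (q3, ε, YZ)
All input consumed in state q3 with stack YZ.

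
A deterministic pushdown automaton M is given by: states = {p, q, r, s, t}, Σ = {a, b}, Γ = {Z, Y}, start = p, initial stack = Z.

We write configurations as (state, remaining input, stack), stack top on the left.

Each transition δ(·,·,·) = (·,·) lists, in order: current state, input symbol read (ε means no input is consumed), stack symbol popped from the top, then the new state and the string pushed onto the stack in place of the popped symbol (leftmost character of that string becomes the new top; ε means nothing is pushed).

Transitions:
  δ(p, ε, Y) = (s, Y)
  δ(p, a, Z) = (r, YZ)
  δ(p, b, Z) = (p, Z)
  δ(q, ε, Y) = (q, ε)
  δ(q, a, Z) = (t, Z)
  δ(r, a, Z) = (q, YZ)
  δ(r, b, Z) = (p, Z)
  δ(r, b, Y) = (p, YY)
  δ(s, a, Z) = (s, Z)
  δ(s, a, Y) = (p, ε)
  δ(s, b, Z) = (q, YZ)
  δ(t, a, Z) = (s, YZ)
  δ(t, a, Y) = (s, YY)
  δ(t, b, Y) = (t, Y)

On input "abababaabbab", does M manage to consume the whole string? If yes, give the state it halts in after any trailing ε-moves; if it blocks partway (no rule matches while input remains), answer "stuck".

(p, abababaabbab, Z) ⊢ (r, bababaabbab, YZ) ⊢ (p, ababaabbab, YYZ) ⊢ (s, ababaabbab, YYZ) ⊢ (p, babaabbab, YZ) ⊢ (s, babaabbab, YZ)
No transition for (s, b, top Y); M blocks with input babaabbab remaining.

stuck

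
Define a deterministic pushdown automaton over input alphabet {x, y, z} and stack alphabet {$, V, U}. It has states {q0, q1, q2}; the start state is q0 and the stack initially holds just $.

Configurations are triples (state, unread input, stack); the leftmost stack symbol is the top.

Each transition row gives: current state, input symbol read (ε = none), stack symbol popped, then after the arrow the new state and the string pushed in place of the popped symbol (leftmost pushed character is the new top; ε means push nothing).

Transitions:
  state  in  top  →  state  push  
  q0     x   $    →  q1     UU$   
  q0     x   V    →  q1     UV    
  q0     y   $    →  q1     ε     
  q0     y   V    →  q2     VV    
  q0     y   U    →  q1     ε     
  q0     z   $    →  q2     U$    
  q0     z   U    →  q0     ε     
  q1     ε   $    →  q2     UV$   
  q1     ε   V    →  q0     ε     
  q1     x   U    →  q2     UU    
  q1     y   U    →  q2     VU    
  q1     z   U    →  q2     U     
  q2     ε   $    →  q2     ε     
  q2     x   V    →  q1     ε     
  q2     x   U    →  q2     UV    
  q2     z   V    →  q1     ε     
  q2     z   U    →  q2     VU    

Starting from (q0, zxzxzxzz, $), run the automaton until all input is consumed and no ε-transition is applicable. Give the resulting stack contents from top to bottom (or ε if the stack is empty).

(q0, zxzxzxzz, $)
  read z, top $: go to q2, push U$ → (q2, xzxzxzz, U$)
  read x, top U: go to q2, push UV → (q2, zxzxzz, UV$)
  read z, top U: go to q2, push VU → (q2, xzxzz, VUV$)
  read x, top V: go to q1, push ε → (q1, zxzz, UV$)
  read z, top U: go to q2, push U → (q2, xzz, UV$)
  read x, top U: go to q2, push UV → (q2, zz, UVV$)
  read z, top U: go to q2, push VU → (q2, z, VUVV$)
  read z, top V: go to q1, push ε → (q1, ε, UVV$)
All input consumed in state q1 with stack UVV$.

UVV$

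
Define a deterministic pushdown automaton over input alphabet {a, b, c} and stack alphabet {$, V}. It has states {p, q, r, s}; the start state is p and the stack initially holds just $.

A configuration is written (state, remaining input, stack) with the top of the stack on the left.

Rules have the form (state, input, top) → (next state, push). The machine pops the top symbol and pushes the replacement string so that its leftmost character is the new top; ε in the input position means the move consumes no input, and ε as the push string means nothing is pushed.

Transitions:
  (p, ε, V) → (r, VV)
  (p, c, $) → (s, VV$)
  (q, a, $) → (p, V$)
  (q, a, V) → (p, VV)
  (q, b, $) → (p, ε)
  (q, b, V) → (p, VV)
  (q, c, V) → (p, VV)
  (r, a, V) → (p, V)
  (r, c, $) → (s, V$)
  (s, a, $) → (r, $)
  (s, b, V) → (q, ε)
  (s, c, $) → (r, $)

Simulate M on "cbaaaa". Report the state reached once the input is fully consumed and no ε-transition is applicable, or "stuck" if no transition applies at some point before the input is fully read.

(p, cbaaaa, $)
  read c, top $: go to s, push VV$ → (s, baaaa, VV$)
  read b, top V: go to q, push ε → (q, aaaa, V$)
  read a, top V: go to p, push VV → (p, aaa, VV$)
  ε-move, top V: go to r, push VV → (r, aaa, VVV$)
  read a, top V: go to p, push V → (p, aa, VVV$)
  ε-move, top V: go to r, push VV → (r, aa, VVVV$)
  read a, top V: go to p, push V → (p, a, VVVV$)
  ε-move, top V: go to r, push VV → (r, a, VVVVV$)
  read a, top V: go to p, push V → (p, ε, VVVVV$)
  ε-move, top V: go to r, push VV → (r, ε, VVVVVV$)
All input consumed; M is in state r.

r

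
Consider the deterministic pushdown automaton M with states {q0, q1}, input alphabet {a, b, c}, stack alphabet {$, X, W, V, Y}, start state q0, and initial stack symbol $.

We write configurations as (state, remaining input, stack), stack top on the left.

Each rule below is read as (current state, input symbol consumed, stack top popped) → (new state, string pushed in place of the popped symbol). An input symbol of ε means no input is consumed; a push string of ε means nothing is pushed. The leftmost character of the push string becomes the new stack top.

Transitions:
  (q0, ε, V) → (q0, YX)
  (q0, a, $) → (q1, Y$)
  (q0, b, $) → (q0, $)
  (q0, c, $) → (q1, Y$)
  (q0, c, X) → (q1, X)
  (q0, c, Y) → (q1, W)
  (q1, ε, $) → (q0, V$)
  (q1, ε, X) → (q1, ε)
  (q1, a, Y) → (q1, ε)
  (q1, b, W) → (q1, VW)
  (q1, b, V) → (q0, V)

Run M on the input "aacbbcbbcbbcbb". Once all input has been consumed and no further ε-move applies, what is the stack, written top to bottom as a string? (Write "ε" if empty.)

YXWXWXWXWX$

(q0, aacbbcbbcbbcbb, $)
  read a, top $: go to q1, push Y$ → (q1, acbbcbbcbbcbb, Y$)
  read a, top Y: go to q1, push ε → (q1, cbbcbbcbbcbb, $)
  ε-move, top $: go to q0, push V$ → (q0, cbbcbbcbbcbb, V$)
  ε-move, top V: go to q0, push YX → (q0, cbbcbbcbbcbb, YX$)
  read c, top Y: go to q1, push W → (q1, bbcbbcbbcbb, WX$)
  read b, top W: go to q1, push VW → (q1, bcbbcbbcbb, VWX$)
  read b, top V: go to q0, push V → (q0, cbbcbbcbb, VWX$)
  ε-move, top V: go to q0, push YX → (q0, cbbcbbcbb, YXWX$)
  read c, top Y: go to q1, push W → (q1, bbcbbcbb, WXWX$)
  read b, top W: go to q1, push VW → (q1, bcbbcbb, VWXWX$)
  read b, top V: go to q0, push V → (q0, cbbcbb, VWXWX$)
  ε-move, top V: go to q0, push YX → (q0, cbbcbb, YXWXWX$)
  read c, top Y: go to q1, push W → (q1, bbcbb, WXWXWX$)
  read b, top W: go to q1, push VW → (q1, bcbb, VWXWXWX$)
  read b, top V: go to q0, push V → (q0, cbb, VWXWXWX$)
  ε-move, top V: go to q0, push YX → (q0, cbb, YXWXWXWX$)
  read c, top Y: go to q1, push W → (q1, bb, WXWXWXWX$)
  read b, top W: go to q1, push VW → (q1, b, VWXWXWXWX$)
  read b, top V: go to q0, push V → (q0, ε, VWXWXWXWX$)
  ε-move, top V: go to q0, push YX → (q0, ε, YXWXWXWXWX$)
All input consumed in state q0 with stack YXWXWXWXWX$.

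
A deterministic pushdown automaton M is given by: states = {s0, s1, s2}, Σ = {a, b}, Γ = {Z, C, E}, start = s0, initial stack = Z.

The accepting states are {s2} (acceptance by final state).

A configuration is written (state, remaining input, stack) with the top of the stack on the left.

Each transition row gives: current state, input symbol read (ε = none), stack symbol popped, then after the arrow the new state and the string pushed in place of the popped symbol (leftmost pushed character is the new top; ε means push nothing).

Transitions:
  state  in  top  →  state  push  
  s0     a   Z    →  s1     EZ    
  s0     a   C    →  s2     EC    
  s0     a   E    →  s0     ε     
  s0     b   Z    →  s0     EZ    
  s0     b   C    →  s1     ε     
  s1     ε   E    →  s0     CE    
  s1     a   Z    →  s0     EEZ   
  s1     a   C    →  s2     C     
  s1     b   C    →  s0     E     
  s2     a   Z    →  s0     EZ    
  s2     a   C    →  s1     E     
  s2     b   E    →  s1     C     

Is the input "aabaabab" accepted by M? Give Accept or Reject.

(s0, aabaabab, Z) ⊢ (s1, abaabab, EZ) ⊢ (s0, abaabab, CEZ) ⊢ (s2, baabab, ECEZ) ⊢ (s1, aabab, CCEZ) ⊢ (s2, abab, CCEZ) ⊢ (s1, bab, ECEZ) ⊢ (s0, bab, CECEZ) ⊢ (s1, ab, ECEZ) ⊢ (s0, ab, CECEZ) ⊢ (s2, b, ECECEZ) ⊢ (s1, ε, CCECEZ)
All input consumed; state s1 ∉ F and no further ε-move applies.

Reject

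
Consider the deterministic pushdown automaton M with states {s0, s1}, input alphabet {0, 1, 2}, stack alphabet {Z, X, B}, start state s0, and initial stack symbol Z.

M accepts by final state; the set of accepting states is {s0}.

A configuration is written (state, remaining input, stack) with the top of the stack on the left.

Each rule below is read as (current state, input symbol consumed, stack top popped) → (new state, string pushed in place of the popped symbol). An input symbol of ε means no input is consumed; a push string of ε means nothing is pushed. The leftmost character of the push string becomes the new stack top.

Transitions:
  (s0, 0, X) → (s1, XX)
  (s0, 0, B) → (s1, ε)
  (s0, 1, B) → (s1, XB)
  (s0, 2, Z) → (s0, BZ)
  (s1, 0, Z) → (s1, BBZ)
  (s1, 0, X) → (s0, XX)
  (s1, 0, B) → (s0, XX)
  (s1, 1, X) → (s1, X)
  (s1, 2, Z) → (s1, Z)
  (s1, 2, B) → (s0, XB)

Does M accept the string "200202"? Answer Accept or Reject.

Reject

(s0, 200202, Z) ⊢ (s0, 00202, BZ) ⊢ (s1, 0202, Z) ⊢ (s1, 202, BBZ) ⊢ (s0, 02, XBBZ) ⊢ (s1, 2, XXBBZ)
No transition applies at (s1, 2, XXBBZ); input not fully consumed.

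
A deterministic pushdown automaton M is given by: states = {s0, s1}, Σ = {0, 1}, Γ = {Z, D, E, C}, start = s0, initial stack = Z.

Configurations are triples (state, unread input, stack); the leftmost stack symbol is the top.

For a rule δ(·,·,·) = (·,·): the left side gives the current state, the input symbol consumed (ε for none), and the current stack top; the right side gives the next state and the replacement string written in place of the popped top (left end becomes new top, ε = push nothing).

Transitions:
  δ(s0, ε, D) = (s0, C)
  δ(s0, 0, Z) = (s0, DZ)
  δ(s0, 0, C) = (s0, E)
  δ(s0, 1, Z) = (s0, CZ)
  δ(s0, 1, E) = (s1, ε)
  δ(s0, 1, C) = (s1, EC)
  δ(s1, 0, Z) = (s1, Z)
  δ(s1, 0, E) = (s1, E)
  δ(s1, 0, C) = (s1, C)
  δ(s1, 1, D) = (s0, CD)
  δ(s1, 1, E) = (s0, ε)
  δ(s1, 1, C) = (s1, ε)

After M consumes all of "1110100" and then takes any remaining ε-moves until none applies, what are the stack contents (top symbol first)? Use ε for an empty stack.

Z

(s0, 1110100, Z)
  read 1, top Z: go to s0, push CZ → (s0, 110100, CZ)
  read 1, top C: go to s1, push EC → (s1, 10100, ECZ)
  read 1, top E: go to s0, push ε → (s0, 0100, CZ)
  read 0, top C: go to s0, push E → (s0, 100, EZ)
  read 1, top E: go to s1, push ε → (s1, 00, Z)
  read 0, top Z: go to s1, push Z → (s1, 0, Z)
  read 0, top Z: go to s1, push Z → (s1, ε, Z)
All input consumed in state s1 with stack Z.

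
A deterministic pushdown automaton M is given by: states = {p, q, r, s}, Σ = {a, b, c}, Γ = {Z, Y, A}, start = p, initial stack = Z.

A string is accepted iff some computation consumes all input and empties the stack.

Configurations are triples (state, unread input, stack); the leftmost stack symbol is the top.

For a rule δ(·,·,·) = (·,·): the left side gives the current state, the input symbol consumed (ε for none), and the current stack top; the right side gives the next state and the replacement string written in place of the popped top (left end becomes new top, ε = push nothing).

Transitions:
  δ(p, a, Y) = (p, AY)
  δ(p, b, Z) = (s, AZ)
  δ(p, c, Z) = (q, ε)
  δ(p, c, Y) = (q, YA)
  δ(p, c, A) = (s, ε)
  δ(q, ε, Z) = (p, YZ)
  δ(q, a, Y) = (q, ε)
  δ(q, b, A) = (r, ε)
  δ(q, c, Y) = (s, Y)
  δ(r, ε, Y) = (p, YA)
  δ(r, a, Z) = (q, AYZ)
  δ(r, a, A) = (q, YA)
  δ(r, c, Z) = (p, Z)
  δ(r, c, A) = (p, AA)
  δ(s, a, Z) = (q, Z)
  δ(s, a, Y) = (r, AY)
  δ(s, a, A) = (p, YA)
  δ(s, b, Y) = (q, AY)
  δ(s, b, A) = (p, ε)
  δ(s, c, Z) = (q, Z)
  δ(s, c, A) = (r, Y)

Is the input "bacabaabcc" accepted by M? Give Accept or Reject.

Accept

(p, bacabaabcc, Z)
  read b, top Z: go to s, push AZ → (s, acabaabcc, AZ)
  read a, top A: go to p, push YA → (p, cabaabcc, YAZ)
  read c, top Y: go to q, push YA → (q, abaabcc, YAAZ)
  read a, top Y: go to q, push ε → (q, baabcc, AAZ)
  read b, top A: go to r, push ε → (r, aabcc, AZ)
  read a, top A: go to q, push YA → (q, abcc, YAZ)
  read a, top Y: go to q, push ε → (q, bcc, AZ)
  read b, top A: go to r, push ε → (r, cc, Z)
  read c, top Z: go to p, push Z → (p, c, Z)
  read c, top Z: go to q, push ε → (q, ε, ε)
All input consumed and the stack is empty.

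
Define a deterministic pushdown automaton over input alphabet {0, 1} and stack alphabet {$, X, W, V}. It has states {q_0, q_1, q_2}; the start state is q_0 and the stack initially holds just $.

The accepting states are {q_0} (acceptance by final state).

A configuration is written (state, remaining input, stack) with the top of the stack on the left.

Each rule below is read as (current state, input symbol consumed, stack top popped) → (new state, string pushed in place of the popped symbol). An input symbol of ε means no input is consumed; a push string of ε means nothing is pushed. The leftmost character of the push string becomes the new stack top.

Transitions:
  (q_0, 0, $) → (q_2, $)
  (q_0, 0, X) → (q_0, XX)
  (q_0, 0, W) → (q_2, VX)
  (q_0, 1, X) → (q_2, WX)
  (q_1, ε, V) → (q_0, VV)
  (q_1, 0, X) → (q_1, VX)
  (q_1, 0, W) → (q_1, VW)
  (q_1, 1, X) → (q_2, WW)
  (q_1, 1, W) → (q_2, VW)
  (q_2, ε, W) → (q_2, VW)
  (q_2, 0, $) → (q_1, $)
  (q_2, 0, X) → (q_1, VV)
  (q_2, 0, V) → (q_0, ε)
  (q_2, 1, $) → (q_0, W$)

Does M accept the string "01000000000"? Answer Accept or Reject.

(q_0, 01000000000, $)
  read 0, top $: go to q_2, push $ → (q_2, 1000000000, $)
  read 1, top $: go to q_0, push W$ → (q_0, 000000000, W$)
  read 0, top W: go to q_2, push VX → (q_2, 00000000, VX$)
  read 0, top V: go to q_0, push ε → (q_0, 0000000, X$)
  read 0, top X: go to q_0, push XX → (q_0, 000000, XX$)
  read 0, top X: go to q_0, push XX → (q_0, 00000, XXX$)
  read 0, top X: go to q_0, push XX → (q_0, 0000, XXXX$)
  read 0, top X: go to q_0, push XX → (q_0, 000, XXXXX$)
  read 0, top X: go to q_0, push XX → (q_0, 00, XXXXXX$)
  read 0, top X: go to q_0, push XX → (q_0, 0, XXXXXXX$)
  read 0, top X: go to q_0, push XX → (q_0, ε, XXXXXXXX$)
All input consumed; state q_0 ∈ F.

Accept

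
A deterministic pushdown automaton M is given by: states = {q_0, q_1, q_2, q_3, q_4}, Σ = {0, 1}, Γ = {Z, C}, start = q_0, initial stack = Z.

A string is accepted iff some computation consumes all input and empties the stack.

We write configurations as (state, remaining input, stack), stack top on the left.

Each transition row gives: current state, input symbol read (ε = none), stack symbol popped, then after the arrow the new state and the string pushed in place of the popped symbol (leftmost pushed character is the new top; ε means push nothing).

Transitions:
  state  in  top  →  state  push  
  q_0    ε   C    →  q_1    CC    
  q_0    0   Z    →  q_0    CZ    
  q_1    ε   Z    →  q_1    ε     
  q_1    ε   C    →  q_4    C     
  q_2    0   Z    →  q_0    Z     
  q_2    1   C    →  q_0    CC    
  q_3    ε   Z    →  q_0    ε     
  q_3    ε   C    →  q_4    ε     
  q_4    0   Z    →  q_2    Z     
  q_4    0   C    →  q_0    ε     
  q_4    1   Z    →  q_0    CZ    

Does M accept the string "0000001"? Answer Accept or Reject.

Reject

(q_0, 0000001, Z)
  read 0, top Z: go to q_0, push CZ → (q_0, 000001, CZ)
  ε-move, top C: go to q_1, push CC → (q_1, 000001, CCZ)
  ε-move, top C: go to q_4, push C → (q_4, 000001, CCZ)
  read 0, top C: go to q_0, push ε → (q_0, 00001, CZ)
  ε-move, top C: go to q_1, push CC → (q_1, 00001, CCZ)
  ε-move, top C: go to q_4, push C → (q_4, 00001, CCZ)
  read 0, top C: go to q_0, push ε → (q_0, 0001, CZ)
  ε-move, top C: go to q_1, push CC → (q_1, 0001, CCZ)
  ε-move, top C: go to q_4, push C → (q_4, 0001, CCZ)
  read 0, top C: go to q_0, push ε → (q_0, 001, CZ)
  ε-move, top C: go to q_1, push CC → (q_1, 001, CCZ)
  ε-move, top C: go to q_4, push C → (q_4, 001, CCZ)
  read 0, top C: go to q_0, push ε → (q_0, 01, CZ)
  ε-move, top C: go to q_1, push CC → (q_1, 01, CCZ)
  ε-move, top C: go to q_4, push C → (q_4, 01, CCZ)
  read 0, top C: go to q_0, push ε → (q_0, 1, CZ)
  ε-move, top C: go to q_1, push CC → (q_1, 1, CCZ)
  ε-move, top C: go to q_4, push C → (q_4, 1, CCZ)
No transition applies at (q_4, 1, CCZ); input not fully consumed.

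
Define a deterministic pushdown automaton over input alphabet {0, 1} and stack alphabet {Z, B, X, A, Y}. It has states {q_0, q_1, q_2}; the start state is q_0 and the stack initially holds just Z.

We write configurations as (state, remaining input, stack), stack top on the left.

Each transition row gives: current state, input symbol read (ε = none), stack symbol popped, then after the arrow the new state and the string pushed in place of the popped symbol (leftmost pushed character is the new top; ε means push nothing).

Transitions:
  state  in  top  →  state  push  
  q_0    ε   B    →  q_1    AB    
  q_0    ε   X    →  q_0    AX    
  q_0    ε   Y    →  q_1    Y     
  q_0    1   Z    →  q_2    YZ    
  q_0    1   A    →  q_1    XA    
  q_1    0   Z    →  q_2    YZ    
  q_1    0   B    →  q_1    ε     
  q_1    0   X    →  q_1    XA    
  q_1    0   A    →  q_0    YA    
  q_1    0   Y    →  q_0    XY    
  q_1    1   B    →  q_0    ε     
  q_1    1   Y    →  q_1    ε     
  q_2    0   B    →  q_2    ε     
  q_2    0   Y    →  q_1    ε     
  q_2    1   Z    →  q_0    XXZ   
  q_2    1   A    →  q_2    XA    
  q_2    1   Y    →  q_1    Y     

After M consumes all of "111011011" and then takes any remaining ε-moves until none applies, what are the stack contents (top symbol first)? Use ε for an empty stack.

Z

(q_0, 111011011, Z)
  read 1, top Z: go to q_2, push YZ → (q_2, 11011011, YZ)
  read 1, top Y: go to q_1, push Y → (q_1, 1011011, YZ)
  read 1, top Y: go to q_1, push ε → (q_1, 011011, Z)
  read 0, top Z: go to q_2, push YZ → (q_2, 11011, YZ)
  read 1, top Y: go to q_1, push Y → (q_1, 1011, YZ)
  read 1, top Y: go to q_1, push ε → (q_1, 011, Z)
  read 0, top Z: go to q_2, push YZ → (q_2, 11, YZ)
  read 1, top Y: go to q_1, push Y → (q_1, 1, YZ)
  read 1, top Y: go to q_1, push ε → (q_1, ε, Z)
All input consumed in state q_1 with stack Z.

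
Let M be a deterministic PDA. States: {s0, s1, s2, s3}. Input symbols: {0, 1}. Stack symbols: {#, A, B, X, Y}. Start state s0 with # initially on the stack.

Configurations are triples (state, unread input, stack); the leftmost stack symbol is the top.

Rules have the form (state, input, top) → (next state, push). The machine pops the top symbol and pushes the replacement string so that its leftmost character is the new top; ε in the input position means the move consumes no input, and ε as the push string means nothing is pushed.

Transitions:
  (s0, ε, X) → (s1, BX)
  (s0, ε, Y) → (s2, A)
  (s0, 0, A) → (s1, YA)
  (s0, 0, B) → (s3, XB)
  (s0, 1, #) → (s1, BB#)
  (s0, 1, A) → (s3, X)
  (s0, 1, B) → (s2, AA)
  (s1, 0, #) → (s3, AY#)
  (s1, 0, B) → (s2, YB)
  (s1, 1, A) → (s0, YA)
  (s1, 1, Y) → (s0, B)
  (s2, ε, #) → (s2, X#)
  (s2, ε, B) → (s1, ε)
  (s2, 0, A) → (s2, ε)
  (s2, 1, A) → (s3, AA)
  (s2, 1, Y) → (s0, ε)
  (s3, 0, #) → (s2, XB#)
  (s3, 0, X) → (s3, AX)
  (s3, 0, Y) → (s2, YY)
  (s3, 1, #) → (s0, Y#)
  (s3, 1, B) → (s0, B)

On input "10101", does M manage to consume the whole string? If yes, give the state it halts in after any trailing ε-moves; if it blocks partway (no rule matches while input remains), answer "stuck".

(s0, 10101, #)
  read 1, top #: go to s1, push BB# → (s1, 0101, BB#)
  read 0, top B: go to s2, push YB → (s2, 101, YBB#)
  read 1, top Y: go to s0, push ε → (s0, 01, BB#)
  read 0, top B: go to s3, push XB → (s3, 1, XBB#)
No transition for (s3, 1, top X); M blocks with input 1 remaining.

stuck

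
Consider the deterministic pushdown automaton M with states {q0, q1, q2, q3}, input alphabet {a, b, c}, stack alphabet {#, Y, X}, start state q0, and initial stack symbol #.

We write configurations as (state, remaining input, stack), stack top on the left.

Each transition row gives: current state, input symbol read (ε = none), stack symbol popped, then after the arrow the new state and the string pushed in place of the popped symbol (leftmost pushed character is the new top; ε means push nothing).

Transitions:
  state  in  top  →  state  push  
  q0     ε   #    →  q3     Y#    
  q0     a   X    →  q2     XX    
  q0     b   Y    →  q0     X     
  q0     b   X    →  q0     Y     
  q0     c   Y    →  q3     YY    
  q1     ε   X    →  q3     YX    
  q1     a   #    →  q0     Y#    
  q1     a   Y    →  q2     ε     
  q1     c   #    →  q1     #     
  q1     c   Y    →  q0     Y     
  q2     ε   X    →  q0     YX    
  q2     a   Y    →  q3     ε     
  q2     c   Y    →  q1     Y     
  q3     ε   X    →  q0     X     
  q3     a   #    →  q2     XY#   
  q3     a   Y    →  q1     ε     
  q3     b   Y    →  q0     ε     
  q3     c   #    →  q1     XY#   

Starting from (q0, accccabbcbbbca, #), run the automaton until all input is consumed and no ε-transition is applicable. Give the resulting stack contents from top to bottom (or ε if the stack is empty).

Y#

(q0, accccabbcbbbca, #)
  ε-move, top #: go to q3, push Y# → (q3, accccabbcbbbca, Y#)
  read a, top Y: go to q1, push ε → (q1, ccccabbcbbbca, #)
  read c, top #: go to q1, push # → (q1, cccabbcbbbca, #)
  read c, top #: go to q1, push # → (q1, ccabbcbbbca, #)
  read c, top #: go to q1, push # → (q1, cabbcbbbca, #)
  read c, top #: go to q1, push # → (q1, abbcbbbca, #)
  read a, top #: go to q0, push Y# → (q0, bbcbbbca, Y#)
  read b, top Y: go to q0, push X → (q0, bcbbbca, X#)
  read b, top X: go to q0, push Y → (q0, cbbbca, Y#)
  read c, top Y: go to q3, push YY → (q3, bbbca, YY#)
  read b, top Y: go to q0, push ε → (q0, bbca, Y#)
  read b, top Y: go to q0, push X → (q0, bca, X#)
  read b, top X: go to q0, push Y → (q0, ca, Y#)
  read c, top Y: go to q3, push YY → (q3, a, YY#)
  read a, top Y: go to q1, push ε → (q1, ε, Y#)
All input consumed in state q1 with stack Y#.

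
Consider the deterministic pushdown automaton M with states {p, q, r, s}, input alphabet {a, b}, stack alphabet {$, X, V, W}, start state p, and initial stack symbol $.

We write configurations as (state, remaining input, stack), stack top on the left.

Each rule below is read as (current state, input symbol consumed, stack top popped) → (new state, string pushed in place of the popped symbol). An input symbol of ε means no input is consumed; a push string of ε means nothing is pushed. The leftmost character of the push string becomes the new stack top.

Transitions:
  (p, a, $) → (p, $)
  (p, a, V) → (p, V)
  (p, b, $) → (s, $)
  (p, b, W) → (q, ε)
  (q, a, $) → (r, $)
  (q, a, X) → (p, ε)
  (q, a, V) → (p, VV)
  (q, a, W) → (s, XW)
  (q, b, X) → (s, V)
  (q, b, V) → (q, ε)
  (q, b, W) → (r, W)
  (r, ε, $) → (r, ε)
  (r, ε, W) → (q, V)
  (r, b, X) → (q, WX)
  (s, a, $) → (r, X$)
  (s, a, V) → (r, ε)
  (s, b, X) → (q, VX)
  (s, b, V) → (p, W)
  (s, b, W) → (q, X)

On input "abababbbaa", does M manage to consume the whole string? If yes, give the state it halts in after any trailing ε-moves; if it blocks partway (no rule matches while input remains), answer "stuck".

(p, abababbbaa, $)
  read a, top $: go to p, push $ → (p, bababbbaa, $)
  read b, top $: go to s, push $ → (s, ababbbaa, $)
  read a, top $: go to r, push X$ → (r, babbbaa, X$)
  read b, top X: go to q, push WX → (q, abbbaa, WX$)
  read a, top W: go to s, push XW → (s, bbbaa, XWX$)
  read b, top X: go to q, push VX → (q, bbaa, VXWX$)
  read b, top V: go to q, push ε → (q, baa, XWX$)
  read b, top X: go to s, push V → (s, aa, VWX$)
  read a, top V: go to r, push ε → (r, a, WX$)
  ε-move, top W: go to q, push V → (q, a, VX$)
  read a, top V: go to p, push VV → (p, ε, VVX$)
All input consumed; M is in state p.

p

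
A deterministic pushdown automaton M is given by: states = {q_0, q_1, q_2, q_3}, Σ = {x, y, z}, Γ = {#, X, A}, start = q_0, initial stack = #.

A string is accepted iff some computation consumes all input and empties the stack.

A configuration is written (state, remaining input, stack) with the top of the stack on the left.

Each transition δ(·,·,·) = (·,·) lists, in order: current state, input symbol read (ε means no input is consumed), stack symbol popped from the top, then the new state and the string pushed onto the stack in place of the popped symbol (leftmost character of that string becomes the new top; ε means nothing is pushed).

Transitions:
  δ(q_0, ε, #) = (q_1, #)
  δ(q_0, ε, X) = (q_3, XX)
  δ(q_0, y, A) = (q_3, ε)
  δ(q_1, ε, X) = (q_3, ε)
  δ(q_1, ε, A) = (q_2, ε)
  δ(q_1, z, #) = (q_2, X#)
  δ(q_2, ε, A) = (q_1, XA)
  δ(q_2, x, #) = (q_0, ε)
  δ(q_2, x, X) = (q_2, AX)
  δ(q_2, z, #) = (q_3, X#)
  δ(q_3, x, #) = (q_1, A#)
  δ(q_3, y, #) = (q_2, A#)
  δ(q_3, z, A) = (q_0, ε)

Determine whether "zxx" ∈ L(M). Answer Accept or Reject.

Reject

(q_0, zxx, #)
  ε-move, top #: go to q_1, push # → (q_1, zxx, #)
  read z, top #: go to q_2, push X# → (q_2, xx, X#)
  read x, top X: go to q_2, push AX → (q_2, x, AX#)
  ε-move, top A: go to q_1, push XA → (q_1, x, XAX#)
  ε-move, top X: go to q_3, push ε → (q_3, x, AX#)
No transition applies at (q_3, x, AX#); input not fully consumed.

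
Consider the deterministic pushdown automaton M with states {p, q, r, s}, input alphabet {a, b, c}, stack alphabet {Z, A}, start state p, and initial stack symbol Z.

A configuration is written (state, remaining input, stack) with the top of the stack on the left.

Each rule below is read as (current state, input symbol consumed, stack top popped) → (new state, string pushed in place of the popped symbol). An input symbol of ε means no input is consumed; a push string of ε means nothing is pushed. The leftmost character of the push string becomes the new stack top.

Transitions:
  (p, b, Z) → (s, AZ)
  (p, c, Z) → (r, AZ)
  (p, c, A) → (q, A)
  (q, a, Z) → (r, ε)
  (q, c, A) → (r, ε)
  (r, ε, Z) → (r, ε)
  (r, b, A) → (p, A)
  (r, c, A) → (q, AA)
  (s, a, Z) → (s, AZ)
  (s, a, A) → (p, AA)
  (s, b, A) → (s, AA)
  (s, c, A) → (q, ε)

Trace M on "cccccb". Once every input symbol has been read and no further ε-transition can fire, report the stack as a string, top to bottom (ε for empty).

AZ

(p, cccccb, Z)
  read c, top Z: go to r, push AZ → (r, ccccb, AZ)
  read c, top A: go to q, push AA → (q, cccb, AAZ)
  read c, top A: go to r, push ε → (r, ccb, AZ)
  read c, top A: go to q, push AA → (q, cb, AAZ)
  read c, top A: go to r, push ε → (r, b, AZ)
  read b, top A: go to p, push A → (p, ε, AZ)
All input consumed in state p with stack AZ.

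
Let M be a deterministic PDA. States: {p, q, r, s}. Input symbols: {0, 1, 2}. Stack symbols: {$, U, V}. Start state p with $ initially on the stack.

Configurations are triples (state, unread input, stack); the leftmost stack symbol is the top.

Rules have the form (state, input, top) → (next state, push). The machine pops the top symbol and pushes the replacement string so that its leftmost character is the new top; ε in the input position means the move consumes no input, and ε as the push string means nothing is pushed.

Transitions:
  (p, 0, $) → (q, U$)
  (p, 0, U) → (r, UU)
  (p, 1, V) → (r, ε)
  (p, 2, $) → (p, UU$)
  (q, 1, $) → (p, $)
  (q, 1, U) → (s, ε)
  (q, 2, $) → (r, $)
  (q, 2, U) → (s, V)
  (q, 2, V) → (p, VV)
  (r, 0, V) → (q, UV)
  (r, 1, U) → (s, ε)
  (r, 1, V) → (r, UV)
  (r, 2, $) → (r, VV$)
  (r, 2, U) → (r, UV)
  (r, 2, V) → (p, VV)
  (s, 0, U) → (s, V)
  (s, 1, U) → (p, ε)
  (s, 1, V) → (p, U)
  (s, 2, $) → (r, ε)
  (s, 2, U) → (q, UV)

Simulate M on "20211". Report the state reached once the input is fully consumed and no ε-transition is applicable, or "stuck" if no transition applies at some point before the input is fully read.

p

(p, 20211, $) ⊢ (p, 0211, UU$) ⊢ (r, 211, UUU$) ⊢ (r, 11, UVUU$) ⊢ (s, 1, VUU$) ⊢ (p, ε, UUU$)
All input consumed; M is in state p.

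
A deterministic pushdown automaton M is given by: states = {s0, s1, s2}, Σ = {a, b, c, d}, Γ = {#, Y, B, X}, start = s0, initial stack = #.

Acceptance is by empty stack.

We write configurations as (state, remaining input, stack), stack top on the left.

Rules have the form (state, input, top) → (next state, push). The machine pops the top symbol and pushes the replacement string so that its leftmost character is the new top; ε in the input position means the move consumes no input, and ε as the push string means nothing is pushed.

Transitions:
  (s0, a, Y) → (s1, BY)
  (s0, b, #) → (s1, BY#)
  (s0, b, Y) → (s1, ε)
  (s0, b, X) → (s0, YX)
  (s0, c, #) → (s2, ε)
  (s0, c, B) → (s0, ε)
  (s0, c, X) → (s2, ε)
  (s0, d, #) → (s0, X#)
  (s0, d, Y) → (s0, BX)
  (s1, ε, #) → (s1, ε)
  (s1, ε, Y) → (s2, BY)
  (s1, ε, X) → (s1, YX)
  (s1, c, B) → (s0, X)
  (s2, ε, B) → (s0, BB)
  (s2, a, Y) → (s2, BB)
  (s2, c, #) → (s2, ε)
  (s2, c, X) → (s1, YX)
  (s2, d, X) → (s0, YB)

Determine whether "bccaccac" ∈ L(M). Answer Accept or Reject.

(s0, bccaccac, #)
  read b, top #: go to s1, push BY# → (s1, ccaccac, BY#)
  read c, top B: go to s0, push X → (s0, caccac, XY#)
  read c, top X: go to s2, push ε → (s2, accac, Y#)
  read a, top Y: go to s2, push BB → (s2, ccac, BB#)
  ε-move, top B: go to s0, push BB → (s0, ccac, BBB#)
  read c, top B: go to s0, push ε → (s0, cac, BB#)
  read c, top B: go to s0, push ε → (s0, ac, B#)
No transition applies at (s0, ac, B#); input not fully consumed.

Reject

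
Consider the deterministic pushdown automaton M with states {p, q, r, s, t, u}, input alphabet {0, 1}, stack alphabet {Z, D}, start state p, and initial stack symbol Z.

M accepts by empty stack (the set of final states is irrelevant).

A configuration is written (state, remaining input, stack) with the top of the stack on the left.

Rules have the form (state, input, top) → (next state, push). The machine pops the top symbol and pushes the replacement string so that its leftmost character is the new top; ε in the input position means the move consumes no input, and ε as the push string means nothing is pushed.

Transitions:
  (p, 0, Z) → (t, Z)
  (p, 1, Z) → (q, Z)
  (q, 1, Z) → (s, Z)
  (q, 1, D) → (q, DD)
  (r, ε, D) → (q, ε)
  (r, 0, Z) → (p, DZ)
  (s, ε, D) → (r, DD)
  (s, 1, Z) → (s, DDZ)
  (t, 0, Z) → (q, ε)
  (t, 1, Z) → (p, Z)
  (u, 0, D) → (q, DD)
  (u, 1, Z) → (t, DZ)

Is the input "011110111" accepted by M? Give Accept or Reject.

Reject

(p, 011110111, Z)
  read 0, top Z: go to t, push Z → (t, 11110111, Z)
  read 1, top Z: go to p, push Z → (p, 1110111, Z)
  read 1, top Z: go to q, push Z → (q, 110111, Z)
  read 1, top Z: go to s, push Z → (s, 10111, Z)
  read 1, top Z: go to s, push DDZ → (s, 0111, DDZ)
  ε-move, top D: go to r, push DD → (r, 0111, DDDZ)
  ε-move, top D: go to q, push ε → (q, 0111, DDZ)
No transition applies at (q, 0111, DDZ); input not fully consumed.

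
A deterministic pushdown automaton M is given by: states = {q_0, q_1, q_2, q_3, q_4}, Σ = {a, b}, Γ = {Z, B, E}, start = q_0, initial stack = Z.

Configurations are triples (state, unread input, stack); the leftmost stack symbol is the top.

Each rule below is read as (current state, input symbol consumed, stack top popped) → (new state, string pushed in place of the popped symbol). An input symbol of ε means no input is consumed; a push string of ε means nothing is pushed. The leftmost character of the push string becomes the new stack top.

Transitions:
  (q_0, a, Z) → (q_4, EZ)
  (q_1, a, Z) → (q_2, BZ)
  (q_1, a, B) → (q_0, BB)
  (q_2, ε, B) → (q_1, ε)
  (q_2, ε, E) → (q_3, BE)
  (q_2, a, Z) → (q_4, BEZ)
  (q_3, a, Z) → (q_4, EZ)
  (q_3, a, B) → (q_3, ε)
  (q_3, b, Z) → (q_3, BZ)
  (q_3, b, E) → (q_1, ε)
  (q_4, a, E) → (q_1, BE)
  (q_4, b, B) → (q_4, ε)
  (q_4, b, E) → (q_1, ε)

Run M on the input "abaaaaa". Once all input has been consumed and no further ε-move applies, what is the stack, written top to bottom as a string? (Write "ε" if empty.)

(q_0, abaaaaa, Z) ⊢ (q_4, baaaaa, EZ) ⊢ (q_1, aaaaa, Z) ⊢ (q_2, aaaa, BZ) ⊢ (q_1, aaaa, Z) ⊢ (q_2, aaa, BZ) ⊢ (q_1, aaa, Z) ⊢ (q_2, aa, BZ) ⊢ (q_1, aa, Z) ⊢ (q_2, a, BZ) ⊢ (q_1, a, Z) ⊢ (q_2, ε, BZ) ⊢ (q_1, ε, Z)
All input consumed in state q_1 with stack Z.

Z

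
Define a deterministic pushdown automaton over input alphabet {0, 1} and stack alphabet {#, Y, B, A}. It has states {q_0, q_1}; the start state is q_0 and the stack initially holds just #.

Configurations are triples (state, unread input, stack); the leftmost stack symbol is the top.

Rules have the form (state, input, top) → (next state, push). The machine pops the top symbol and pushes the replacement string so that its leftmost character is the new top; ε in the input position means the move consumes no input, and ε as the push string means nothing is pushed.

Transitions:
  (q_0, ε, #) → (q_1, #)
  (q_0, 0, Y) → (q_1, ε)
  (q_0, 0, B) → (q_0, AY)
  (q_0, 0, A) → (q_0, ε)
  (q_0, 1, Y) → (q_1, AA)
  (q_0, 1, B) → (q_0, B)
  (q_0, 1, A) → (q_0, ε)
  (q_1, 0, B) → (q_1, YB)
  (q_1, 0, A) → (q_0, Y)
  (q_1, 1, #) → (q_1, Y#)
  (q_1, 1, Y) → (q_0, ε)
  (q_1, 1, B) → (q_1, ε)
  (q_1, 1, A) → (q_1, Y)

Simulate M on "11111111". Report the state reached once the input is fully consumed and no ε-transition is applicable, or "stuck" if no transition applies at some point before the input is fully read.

q_1

(q_0, 11111111, #)
  ε-move, top #: go to q_1, push # → (q_1, 11111111, #)
  read 1, top #: go to q_1, push Y# → (q_1, 1111111, Y#)
  read 1, top Y: go to q_0, push ε → (q_0, 111111, #)
  ε-move, top #: go to q_1, push # → (q_1, 111111, #)
  read 1, top #: go to q_1, push Y# → (q_1, 11111, Y#)
  read 1, top Y: go to q_0, push ε → (q_0, 1111, #)
  ε-move, top #: go to q_1, push # → (q_1, 1111, #)
  read 1, top #: go to q_1, push Y# → (q_1, 111, Y#)
  read 1, top Y: go to q_0, push ε → (q_0, 11, #)
  ε-move, top #: go to q_1, push # → (q_1, 11, #)
  read 1, top #: go to q_1, push Y# → (q_1, 1, Y#)
  read 1, top Y: go to q_0, push ε → (q_0, ε, #)
  ε-move, top #: go to q_1, push # → (q_1, ε, #)
All input consumed; M is in state q_1.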